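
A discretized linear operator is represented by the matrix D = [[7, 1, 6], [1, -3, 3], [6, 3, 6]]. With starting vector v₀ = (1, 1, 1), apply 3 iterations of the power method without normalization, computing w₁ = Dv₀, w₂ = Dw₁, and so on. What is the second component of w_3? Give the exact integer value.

552

w1 = Dv₀ = (14, 1, 15)
w2 = Dw1 = (189, 56, 177)
w3 = Dw2 = (2441, 552, 2364)
The requested component of w3 is 552.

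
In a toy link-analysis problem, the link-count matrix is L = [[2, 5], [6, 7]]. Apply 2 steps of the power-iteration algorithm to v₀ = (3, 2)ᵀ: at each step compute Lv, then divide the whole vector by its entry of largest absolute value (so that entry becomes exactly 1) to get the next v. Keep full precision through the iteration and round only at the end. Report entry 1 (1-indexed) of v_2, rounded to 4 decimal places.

0.6000

Lv0 = (16.00000, 32.00000); divide by 32.00000 → v1 = (0.50000, 1.00000)
Lv1 = (6.00000, 10.00000); divide by 10.00000 → v2 = (0.60000, 1.00000)
Requested entry of v2: 192/320 = 0.6000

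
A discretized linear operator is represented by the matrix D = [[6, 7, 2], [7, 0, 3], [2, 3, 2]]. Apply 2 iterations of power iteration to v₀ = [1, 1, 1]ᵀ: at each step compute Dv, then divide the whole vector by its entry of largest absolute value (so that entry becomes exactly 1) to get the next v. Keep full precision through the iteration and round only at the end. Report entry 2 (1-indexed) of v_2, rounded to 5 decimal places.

0.72414

Dv0 = (15.000000, 10.000000, 7.000000); divide by 15.000000 → v1 = (1.000000, 0.666667, 0.466667)
Dv1 = (11.600000, 8.400000, 4.933333); divide by 11.600000 → v2 = (1.000000, 0.724138, 0.425287)
Requested entry of v2: 126/174 = 0.72414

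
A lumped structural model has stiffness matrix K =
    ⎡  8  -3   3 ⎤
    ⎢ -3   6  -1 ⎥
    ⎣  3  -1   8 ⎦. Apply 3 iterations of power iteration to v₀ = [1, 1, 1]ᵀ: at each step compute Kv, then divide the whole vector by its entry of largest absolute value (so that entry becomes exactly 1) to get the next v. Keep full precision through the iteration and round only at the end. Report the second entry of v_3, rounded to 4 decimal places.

-0.4519

Kv0 = (8.00000, 2.00000, 10.00000); divide by 10.00000 → v1 = (0.80000, 0.20000, 1.00000)
Kv1 = (8.80000, -2.20000, 10.20000); divide by 10.20000 → v2 = (0.86275, -0.21569, 1.00000)
Kv2 = (10.54902, -4.88235, 10.80392); divide by 10.80392 → v3 = (0.97641, -0.45191, 1.00000)
Requested entry of v3: -498/1102 = -0.4519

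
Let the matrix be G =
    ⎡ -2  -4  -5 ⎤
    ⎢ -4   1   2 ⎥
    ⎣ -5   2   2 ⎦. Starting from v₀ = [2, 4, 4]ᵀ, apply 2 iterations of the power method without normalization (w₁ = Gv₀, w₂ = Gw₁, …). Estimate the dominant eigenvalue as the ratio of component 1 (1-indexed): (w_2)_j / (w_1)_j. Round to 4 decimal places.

λ ≈ -0.8500

w1 = Gv₀ = (-40, 4, 6)
w2 = Gw1 = (34, 176, 220)
Ratio at component: 34 / -40 = -0.8500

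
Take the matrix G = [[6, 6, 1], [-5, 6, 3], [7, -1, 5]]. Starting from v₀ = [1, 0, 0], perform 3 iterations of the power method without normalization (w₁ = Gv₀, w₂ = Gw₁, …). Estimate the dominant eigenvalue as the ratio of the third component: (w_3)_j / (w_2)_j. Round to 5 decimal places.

w1 = Gv₀ = (6, -5, 7)
w2 = Gw1 = (13, -39, 82)
w3 = Gw2 = (-74, -53, 540)
Ratio at component: 540 / 82 = 6.58537

λ ≈ 6.58537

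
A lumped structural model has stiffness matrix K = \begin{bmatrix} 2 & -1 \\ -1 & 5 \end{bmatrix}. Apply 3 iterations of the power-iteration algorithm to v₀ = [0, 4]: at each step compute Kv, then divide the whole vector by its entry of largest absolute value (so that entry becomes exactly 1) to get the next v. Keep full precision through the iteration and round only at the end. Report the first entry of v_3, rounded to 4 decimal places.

-0.2920

Kv0 = (-4.00000, 20.00000); divide by 20.00000 → v1 = (-0.20000, 1.00000)
Kv1 = (-1.40000, 5.20000); divide by 5.20000 → v2 = (-0.26923, 1.00000)
Kv2 = (-1.53846, 5.26923); divide by 5.26923 → v3 = (-0.29197, 1.00000)
Requested entry of v3: -160/548 = -0.2920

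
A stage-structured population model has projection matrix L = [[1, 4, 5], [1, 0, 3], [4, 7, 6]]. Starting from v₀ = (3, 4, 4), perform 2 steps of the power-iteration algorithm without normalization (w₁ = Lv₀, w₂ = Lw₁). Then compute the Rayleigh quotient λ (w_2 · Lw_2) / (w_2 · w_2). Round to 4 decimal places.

λ ≈ 10.9744

w1 = Lv₀ = (39, 15, 64)
w2 = Lw1 = (419, 231, 645)
Lw2 = (4568, 2354, 7163)
w2·Lw2 = 419·4568 + 231·2354 + 645·7163 = 7077901; w2·w2 = 419·419 + 231·231 + 645·645 = 644947
λ ≈ 7077901/644947 = 10.9744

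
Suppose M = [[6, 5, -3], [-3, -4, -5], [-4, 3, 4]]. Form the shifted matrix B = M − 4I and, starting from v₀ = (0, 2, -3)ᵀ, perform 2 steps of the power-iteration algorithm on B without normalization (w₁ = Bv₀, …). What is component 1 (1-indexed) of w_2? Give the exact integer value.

B = M − 4I has rows (2, 5, -3); (-3, -8, -5); (-4, 3, 0)
w1 = Bv₀ = (19, -1, 6)
w2 = Bw1 = (15, -79, -79)
Requested component of w2: 15

15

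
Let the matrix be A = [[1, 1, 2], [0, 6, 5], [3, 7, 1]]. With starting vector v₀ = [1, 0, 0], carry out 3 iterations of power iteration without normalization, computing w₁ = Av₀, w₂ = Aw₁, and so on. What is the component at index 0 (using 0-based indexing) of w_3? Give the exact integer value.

34

w1 = Av₀ = (1, 0, 3)
w2 = Aw1 = (7, 15, 6)
w3 = Aw2 = (34, 120, 132)
The requested component of w3 is 34.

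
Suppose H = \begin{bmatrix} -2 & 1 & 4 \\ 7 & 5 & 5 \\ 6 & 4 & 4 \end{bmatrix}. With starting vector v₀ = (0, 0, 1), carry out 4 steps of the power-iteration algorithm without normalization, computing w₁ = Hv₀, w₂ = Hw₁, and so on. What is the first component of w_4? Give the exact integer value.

w1 = Hv₀ = ((-2)·0 + 1·0 + 4·1; 7·0 + 5·0 + 5·1; 6·0 + 4·0 + 4·1) = (4, 5, 4)
w2 = Hw1 = ((-2)·4 + 1·5 + 4·4; 7·4 + 5·5 + 5·4; 6·4 + 4·5 + 4·4) = (13, 73, 60)
w3 = Hw2 = (287, 756, 610)
w4 = Hw3 = (2622, 8839, 7186)
The requested component of w4 is 2622.

2622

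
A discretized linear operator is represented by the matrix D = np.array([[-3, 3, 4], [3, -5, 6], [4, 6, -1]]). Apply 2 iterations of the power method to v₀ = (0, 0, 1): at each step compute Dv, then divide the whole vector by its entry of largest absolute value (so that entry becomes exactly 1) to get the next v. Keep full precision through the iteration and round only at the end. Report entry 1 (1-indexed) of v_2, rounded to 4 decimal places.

Dv0 = (4.00000, 6.00000, -1.00000); divide by 6.00000 → v1 = (0.66667, 1.00000, -0.16667)
Dv1 = (0.33333, -4.00000, 8.83333); divide by 8.83333 → v2 = (0.03774, -0.45283, 1.00000)
Requested entry of v2: 2/53 = 0.0377

0.0377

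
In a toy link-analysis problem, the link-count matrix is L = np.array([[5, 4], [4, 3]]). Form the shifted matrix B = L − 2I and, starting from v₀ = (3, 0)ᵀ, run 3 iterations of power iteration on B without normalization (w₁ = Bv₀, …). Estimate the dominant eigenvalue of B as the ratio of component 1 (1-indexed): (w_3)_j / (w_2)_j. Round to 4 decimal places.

5.5600

B = L − 2I has rows (3, 4); (4, 1)
w1 = Bv₀ = (9, 12)
w2 = Bw1 = (75, 48)
w3 = Bw2 = (417, 348)
Ratio: 417/75 = 5.5600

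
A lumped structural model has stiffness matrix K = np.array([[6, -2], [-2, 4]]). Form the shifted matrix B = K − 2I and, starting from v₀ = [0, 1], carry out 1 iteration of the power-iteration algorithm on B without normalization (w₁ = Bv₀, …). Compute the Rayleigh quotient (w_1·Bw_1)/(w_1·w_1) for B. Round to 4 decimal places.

B = K − 2I has rows (4, -2); (-2, 2)
w1 = Bv₀ = (4·0 + (-2)·1; (-2)·0 + 2·1) = (-2, 2)
Bw1 = (-12, 8)
w1·Bw1 = 40; w1·w1 = 8; μ ≈ 40/8 = 5.0000

μ ≈ 5.0000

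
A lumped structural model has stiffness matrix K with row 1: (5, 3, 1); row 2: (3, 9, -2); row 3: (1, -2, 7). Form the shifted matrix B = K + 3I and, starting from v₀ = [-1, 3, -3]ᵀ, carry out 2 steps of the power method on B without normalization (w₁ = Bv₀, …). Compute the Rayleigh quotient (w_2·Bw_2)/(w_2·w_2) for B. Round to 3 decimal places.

B = K + 3I has rows (8, 3, 1); (3, 12, -2); (1, -2, 10)
w1 = Bv₀ = (8·(-1) + 3·3 + 1·(-3); 3·(-1) + 12·3 + (-2)·(-3); 1·(-1) + (-2)·3 + 10·(-3)) = (-2, 39, -37)
w2 = Bw1 = (8·(-2) + 3·39 + 1·(-37); 3·(-2) + 12·39 + (-2)·(-37); 1·(-2) + (-2)·39 + 10·(-37)) = (64, 536, -450)
Bw2 = (1670, 7524, -5508)
w2·Bw2 = 6618344; w2·w2 = 493892; μ ≈ 6618344/493892 = 13.400

13.400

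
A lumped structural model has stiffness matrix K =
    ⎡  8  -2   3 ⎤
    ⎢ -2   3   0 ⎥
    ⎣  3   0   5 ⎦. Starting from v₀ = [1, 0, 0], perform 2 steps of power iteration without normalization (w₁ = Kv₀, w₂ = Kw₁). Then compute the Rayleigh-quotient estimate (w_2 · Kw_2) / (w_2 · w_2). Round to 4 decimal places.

λ ≈ 10.2449

w1 = Kv₀ = (8·1 + (-2)·0 + 3·0; (-2)·1 + 3·0 + 0·0; 3·1 + 0·0 + 5·0) = (8, -2, 3)
w2 = Kw1 = (8·8 + (-2)·(-2) + 3·3; (-2)·8 + 3·(-2) + 0·3; 3·8 + 0·(-2) + 5·3) = (77, -22, 39)
Kw2 = (777, -220, 426)
w2·Kw2 = 77·777 + (-22)·(-220) + 39·426 = 81283; w2·w2 = 77·77 + (-22)·(-22) + 39·39 = 7934
λ ≈ 81283/7934 = 10.2449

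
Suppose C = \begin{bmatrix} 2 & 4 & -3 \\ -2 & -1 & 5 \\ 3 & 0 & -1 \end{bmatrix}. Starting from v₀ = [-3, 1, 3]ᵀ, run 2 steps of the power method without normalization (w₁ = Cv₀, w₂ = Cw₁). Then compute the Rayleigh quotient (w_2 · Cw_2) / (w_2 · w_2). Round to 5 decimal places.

w1 = Cv₀ = (2·(-3) + 4·1 + (-3)·3; (-2)·(-3) + (-1)·1 + 5·3; 3·(-3) + 0·1 + (-1)·3) = (-11, 20, -12)
w2 = Cw1 = (2·(-11) + 4·20 + (-3)·(-12); (-2)·(-11) + (-1)·20 + 5·(-12); 3·(-11) + 0·20 + (-1)·(-12)) = (94, -58, -21)
Cw2 = (19, -235, 303)
w2·Cw2 = 94·19 + (-58)·(-235) + (-21)·303 = 9053; w2·w2 = 94·94 + (-58)·(-58) + (-21)·(-21) = 12641
λ ≈ 9053/12641 = 0.71616

λ ≈ 0.71616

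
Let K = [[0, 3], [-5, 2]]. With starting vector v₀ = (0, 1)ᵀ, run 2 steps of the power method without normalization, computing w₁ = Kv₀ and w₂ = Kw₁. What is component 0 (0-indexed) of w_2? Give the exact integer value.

w1 = Kv₀ = (3, 2)
w2 = Kw1 = (6, -11)
The requested component of w2 is 6.

6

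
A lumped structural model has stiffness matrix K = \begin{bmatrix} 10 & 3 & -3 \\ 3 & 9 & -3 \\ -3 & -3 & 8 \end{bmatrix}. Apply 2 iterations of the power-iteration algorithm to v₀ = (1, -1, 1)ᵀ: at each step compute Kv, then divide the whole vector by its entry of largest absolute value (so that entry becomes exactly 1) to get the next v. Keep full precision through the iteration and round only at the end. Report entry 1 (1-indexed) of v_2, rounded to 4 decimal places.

0.1183

Kv0 = (4.00000, -9.00000, 8.00000); divide by -9.00000 → v1 = (-0.44444, 1.00000, -0.88889)
Kv1 = (1.22222, 10.33333, -8.77778); divide by 10.33333 → v2 = (0.11828, 1.00000, -0.84946)
Requested entry of v2: -11/-93 = 0.1183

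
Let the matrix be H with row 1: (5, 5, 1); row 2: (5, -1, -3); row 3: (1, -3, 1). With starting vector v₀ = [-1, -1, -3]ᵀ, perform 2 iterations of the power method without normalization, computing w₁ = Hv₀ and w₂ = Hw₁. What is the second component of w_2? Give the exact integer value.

w1 = Hv₀ = (-13, 5, -1)
w2 = Hw1 = (-41, -67, -29)
The requested component of w2 is -67.

-67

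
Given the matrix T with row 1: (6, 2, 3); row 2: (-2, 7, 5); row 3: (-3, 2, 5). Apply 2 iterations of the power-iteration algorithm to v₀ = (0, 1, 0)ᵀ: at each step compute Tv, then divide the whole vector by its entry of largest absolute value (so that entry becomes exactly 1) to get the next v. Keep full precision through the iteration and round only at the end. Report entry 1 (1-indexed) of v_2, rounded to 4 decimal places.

0.5818

Tv0 = (2.00000, 7.00000, 2.00000); divide by 7.00000 → v1 = (0.28571, 1.00000, 0.28571)
Tv1 = (4.57143, 7.85714, 2.57143); divide by 7.85714 → v2 = (0.58182, 1.00000, 0.32727)
Requested entry of v2: 32/55 = 0.5818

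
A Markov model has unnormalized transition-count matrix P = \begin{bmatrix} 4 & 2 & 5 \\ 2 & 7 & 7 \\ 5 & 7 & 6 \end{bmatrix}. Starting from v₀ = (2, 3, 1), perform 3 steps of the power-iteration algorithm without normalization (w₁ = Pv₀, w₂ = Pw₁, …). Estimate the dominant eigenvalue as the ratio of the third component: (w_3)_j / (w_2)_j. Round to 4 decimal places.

λ ≈ 15.7449

w1 = Pv₀ = (19, 32, 37)
w2 = Pw1 = (325, 521, 541)
w3 = Pw2 = (5047, 8084, 8518)
Ratio at component: 8518 / 541 = 15.7449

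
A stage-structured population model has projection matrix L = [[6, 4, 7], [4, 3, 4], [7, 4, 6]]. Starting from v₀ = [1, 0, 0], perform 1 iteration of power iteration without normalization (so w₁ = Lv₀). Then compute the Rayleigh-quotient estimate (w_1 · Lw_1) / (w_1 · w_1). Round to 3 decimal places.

15.465

w1 = Lv₀ = (6·1 + 4·0 + 7·0; 4·1 + 3·0 + 4·0; 7·1 + 4·0 + 6·0) = (6, 4, 7)
Lw1 = (101, 64, 100)
w1·Lw1 = 6·101 + 4·64 + 7·100 = 1562; w1·w1 = 6·6 + 4·4 + 7·7 = 101
λ ≈ 1562/101 = 15.465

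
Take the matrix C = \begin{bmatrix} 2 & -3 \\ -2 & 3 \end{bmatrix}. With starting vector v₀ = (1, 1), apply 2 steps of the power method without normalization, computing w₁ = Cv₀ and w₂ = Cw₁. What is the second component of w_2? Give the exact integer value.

5

w1 = Cv₀ = (-1, 1)
w2 = Cw1 = (-5, 5)
The requested component of w2 is 5.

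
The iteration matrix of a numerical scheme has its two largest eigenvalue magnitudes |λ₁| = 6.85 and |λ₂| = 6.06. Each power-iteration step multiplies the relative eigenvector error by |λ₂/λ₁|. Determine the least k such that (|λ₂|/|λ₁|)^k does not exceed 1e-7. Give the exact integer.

132

|λ₂/λ₁| = 6.06/6.85 = 0.88467
Need k ≥ ln(1e-7) / ln(0.88467) = -16.1181 / -0.1225 ≈ 131.535
Smallest integer k satisfying the bound: 132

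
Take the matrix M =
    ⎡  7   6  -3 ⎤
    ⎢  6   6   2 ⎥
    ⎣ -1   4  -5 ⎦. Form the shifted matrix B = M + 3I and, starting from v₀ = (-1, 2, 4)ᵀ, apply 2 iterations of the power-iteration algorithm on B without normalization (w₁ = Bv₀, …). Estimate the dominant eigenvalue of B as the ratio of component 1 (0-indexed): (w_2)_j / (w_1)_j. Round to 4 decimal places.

B = M + 3I has rows (10, 6, -3); (6, 9, 2); (-1, 4, -2)
w1 = Bv₀ = (10·(-1) + 6·2 + (-3)·4; 6·(-1) + 9·2 + 2·4; (-1)·(-1) + 4·2 + (-2)·4) = (-10, 20, 1)
w2 = Bw1 = (10·(-10) + 6·20 + (-3)·1; 6·(-10) + 9·20 + 2·1; (-1)·(-10) + 4·20 + (-2)·1) = (17, 122, 88)
Ratio: 122/20 = 6.1000

6.1000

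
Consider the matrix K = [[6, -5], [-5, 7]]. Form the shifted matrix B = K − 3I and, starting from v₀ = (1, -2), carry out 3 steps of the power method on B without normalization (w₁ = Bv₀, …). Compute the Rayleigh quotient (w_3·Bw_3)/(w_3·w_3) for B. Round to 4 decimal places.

μ ≈ 8.5249

B = K − 3I has rows (3, -5); (-5, 4)
w1 = Bv₀ = (13, -13)
w2 = Bw1 = (104, -117)
w3 = Bw2 = (897, -988)
Bw3 = (7631, -8437)
w3·Bw3 = 15180763; w3·w3 = 1780753; μ ≈ 15180763/1780753 = 8.5249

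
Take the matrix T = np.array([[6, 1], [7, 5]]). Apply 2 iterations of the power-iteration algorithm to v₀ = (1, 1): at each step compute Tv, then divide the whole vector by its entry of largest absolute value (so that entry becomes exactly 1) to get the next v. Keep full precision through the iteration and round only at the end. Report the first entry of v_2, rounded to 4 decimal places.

Tv0 = (7.00000, 12.00000); divide by 12.00000 → v1 = (0.58333, 1.00000)
Tv1 = (4.50000, 9.08333); divide by 9.08333 → v2 = (0.49541, 1.00000)
Requested entry of v2: 54/109 = 0.4954

0.4954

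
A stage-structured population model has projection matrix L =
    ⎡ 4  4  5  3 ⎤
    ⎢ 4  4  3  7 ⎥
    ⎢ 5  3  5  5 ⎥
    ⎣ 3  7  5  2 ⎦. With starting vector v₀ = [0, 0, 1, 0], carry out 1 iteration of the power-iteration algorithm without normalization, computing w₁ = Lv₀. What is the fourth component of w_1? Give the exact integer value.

w1 = Lv₀ = (4·0 + 4·0 + 5·1 + 3·0; 4·0 + 4·0 + 3·1 + 7·0; 5·0 + 3·0 + 5·1 + 5·0; 3·0 + 7·0 + 5·1 + 2·0) = (5, 3, 5, 5)
The requested component of w1 is 5.

5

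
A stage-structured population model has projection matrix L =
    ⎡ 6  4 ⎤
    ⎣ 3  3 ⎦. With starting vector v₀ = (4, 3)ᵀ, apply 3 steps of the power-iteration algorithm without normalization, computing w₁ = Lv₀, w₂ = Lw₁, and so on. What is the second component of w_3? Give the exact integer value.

w1 = Lv₀ = (6·4 + 4·3; 3·4 + 3·3) = (36, 21)
w2 = Lw1 = (6·36 + 4·21; 3·36 + 3·21) = (300, 171)
w3 = Lw2 = (2484, 1413)
The requested component of w3 is 1413.

1413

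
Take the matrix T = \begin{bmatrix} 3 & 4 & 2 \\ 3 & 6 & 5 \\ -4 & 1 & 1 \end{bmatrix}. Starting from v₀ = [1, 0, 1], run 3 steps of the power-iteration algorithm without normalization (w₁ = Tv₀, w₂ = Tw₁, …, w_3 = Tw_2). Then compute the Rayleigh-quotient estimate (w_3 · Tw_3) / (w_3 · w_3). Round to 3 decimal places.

6.717

w1 = Tv₀ = (3·1 + 4·0 + 2·1; 3·1 + 6·0 + 5·1; (-4)·1 + 1·0 + 1·1) = (5, 8, -3)
w2 = Tw1 = (3·5 + 4·8 + 2·(-3); 3·5 + 6·8 + 5·(-3); (-4)·5 + 1·8 + 1·(-3)) = (41, 48, -15)
w3 = Tw2 = (285, 336, -131)
Tw3 = (1937, 2216, -935)
w3·Tw3 = 285·1937 + 336·2216 + (-131)·(-935) = 1419106; w3·w3 = 285·285 + 336·336 + (-131)·(-131) = 211282
λ ≈ 1419106/211282 = 6.717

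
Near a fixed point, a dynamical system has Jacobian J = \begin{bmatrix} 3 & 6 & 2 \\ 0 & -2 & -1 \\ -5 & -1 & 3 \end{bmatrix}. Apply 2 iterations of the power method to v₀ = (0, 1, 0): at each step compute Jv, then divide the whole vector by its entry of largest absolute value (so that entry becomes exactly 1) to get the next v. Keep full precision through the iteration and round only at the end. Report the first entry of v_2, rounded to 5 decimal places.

Jv0 = (6.000000, -2.000000, -1.000000); divide by 6.000000 → v1 = (1.000000, -0.333333, -0.166667)
Jv1 = (0.666667, 0.833333, -5.166667); divide by -5.166667 → v2 = (-0.129032, -0.161290, 1.000000)
Requested entry of v2: 4/-31 = -0.12903

-0.12903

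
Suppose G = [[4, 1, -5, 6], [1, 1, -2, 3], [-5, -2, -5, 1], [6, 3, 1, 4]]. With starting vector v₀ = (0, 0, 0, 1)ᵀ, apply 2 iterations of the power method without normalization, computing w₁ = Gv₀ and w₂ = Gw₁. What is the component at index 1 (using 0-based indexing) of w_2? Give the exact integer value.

19

w1 = Gv₀ = (6, 3, 1, 4)
w2 = Gw1 = (46, 19, -37, 62)
The requested component of w2 is 19.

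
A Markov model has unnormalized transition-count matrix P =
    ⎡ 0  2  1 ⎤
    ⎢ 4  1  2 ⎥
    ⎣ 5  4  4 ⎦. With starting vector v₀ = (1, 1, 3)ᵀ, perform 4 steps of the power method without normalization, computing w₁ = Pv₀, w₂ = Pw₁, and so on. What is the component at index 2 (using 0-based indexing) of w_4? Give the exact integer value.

8175

w1 = Pv₀ = (5, 11, 21)
w2 = Pw1 = (43, 73, 153)
w3 = Pw2 = (299, 551, 1119)
w4 = Pw3 = (2221, 3985, 8175)
The requested component of w4 is 8175.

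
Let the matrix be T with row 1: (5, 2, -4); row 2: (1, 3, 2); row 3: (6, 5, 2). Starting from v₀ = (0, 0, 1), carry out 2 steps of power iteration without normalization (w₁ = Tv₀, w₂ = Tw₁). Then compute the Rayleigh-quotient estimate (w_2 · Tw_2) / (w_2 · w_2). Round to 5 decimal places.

λ ≈ 3.95506

w1 = Tv₀ = (-4, 2, 2)
w2 = Tw1 = (-24, 6, -10)
Tw2 = (-68, -26, -134)
w2·Tw2 = (-24)·(-68) + 6·(-26) + (-10)·(-134) = 2816; w2·w2 = (-24)·(-24) + 6·6 + (-10)·(-10) = 712
λ ≈ 2816/712 = 3.95506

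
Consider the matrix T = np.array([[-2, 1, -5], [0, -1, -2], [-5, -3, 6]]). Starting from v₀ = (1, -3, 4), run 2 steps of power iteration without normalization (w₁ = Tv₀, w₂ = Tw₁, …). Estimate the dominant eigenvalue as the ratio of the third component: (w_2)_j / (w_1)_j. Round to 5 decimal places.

w1 = Tv₀ = (-25, -5, 28)
w2 = Tw1 = (-95, -51, 308)
Ratio at component: 308 / 28 = 11.00000

11.00000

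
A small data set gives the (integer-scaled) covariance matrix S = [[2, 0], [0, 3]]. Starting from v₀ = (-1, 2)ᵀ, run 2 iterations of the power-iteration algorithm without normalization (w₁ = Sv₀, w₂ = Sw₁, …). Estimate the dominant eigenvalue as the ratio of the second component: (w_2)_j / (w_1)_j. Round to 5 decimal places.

w1 = Sv₀ = (2·(-1) + 0·2; 0·(-1) + 3·2) = (-2, 6)
w2 = Sw1 = (2·(-2) + 0·6; 0·(-2) + 3·6) = (-4, 18)
Ratio at component: 18 / 6 = 3.00000

λ ≈ 3.00000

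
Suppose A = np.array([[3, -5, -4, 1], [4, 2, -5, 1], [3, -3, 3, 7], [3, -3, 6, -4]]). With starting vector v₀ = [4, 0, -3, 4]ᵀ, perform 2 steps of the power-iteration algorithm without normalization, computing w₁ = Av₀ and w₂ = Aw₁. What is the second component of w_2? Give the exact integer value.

w1 = Av₀ = (3·4 + (-5)·0 + (-4)·(-3) + 1·4; 4·4 + 2·0 + (-5)·(-3) + 1·4; 3·4 + (-3)·0 + 3·(-3) + 7·4; 3·4 + (-3)·0 + 6·(-3) + (-4)·4) = (28, 35, 31, -22)
w2 = Aw1 = (3·28 + (-5)·35 + (-4)·31 + 1·(-22); 4·28 + 2·35 + (-5)·31 + 1·(-22); 3·28 + (-3)·35 + 3·31 + 7·(-22); 3·28 + (-3)·35 + 6·31 + (-4)·(-22)) = (-237, 5, -82, 253)
The requested component of w2 is 5.

5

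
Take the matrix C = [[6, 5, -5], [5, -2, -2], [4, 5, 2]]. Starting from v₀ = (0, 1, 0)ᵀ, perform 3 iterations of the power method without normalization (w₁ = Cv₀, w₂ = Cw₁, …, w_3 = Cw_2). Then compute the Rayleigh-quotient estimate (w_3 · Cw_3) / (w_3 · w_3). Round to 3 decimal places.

w1 = Cv₀ = (6·0 + 5·1 + (-5)·0; 5·0 + (-2)·1 + (-2)·0; 4·0 + 5·1 + 2·0) = (5, -2, 5)
w2 = Cw1 = (6·5 + 5·(-2) + (-5)·5; 5·5 + (-2)·(-2) + (-2)·5; 4·5 + 5·(-2) + 2·5) = (-5, 19, 20)
w3 = Cw2 = (-35, -103, 115)
Cw3 = (-1300, -199, -425)
w3·Cw3 = (-35)·(-1300) + (-103)·(-199) + 115·(-425) = 17122; w3·w3 = (-35)·(-35) + (-103)·(-103) + 115·115 = 25059
λ ≈ 17122/25059 = 0.683

λ ≈ 0.683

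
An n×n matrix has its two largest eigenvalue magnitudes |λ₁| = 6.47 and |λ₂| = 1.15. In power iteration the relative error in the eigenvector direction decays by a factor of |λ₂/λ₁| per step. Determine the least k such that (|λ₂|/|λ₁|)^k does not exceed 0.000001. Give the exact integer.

8

|λ₂/λ₁| = 1.15/6.47 = 0.17774
Need k ≥ ln(0.000001) / ln(0.17774) = -13.8155 / -1.7274 ≈ 7.998
Smallest integer k satisfying the bound: 8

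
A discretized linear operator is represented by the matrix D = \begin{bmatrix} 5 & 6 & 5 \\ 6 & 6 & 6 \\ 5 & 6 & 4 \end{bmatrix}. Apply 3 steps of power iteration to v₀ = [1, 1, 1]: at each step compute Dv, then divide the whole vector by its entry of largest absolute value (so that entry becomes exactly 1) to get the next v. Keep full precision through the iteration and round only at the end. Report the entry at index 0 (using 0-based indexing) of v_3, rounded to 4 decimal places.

Dv0 = (16.00000, 18.00000, 15.00000); divide by 18.00000 → v1 = (0.88889, 1.00000, 0.83333)
Dv1 = (14.61111, 16.33333, 13.77778); divide by 16.33333 → v2 = (0.89456, 1.00000, 0.84354)
Dv2 = (14.69048, 16.42857, 13.84694); divide by 16.42857 → v3 = (0.89420, 1.00000, 0.84286)
Requested entry of v3: 4319/4830 = 0.8942

0.8942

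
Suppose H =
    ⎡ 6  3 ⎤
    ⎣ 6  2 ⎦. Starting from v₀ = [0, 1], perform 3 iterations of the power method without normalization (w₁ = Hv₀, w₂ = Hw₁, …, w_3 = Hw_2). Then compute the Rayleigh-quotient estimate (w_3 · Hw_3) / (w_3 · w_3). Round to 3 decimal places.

w1 = Hv₀ = (3, 2)
w2 = Hw1 = (24, 22)
w3 = Hw2 = (210, 188)
Hw3 = (1824, 1636)
w3·Hw3 = 210·1824 + 188·1636 = 690608; w3·w3 = 210·210 + 188·188 = 79444
λ ≈ 690608/79444 = 8.693

λ ≈ 8.693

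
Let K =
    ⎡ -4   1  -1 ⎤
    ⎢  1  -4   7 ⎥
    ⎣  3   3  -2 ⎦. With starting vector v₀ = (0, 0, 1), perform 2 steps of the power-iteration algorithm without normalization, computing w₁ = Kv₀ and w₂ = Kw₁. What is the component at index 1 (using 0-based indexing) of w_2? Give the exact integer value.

w1 = Kv₀ = (-1, 7, -2)
w2 = Kw1 = (13, -43, 22)
The requested component of w2 is -43.

-43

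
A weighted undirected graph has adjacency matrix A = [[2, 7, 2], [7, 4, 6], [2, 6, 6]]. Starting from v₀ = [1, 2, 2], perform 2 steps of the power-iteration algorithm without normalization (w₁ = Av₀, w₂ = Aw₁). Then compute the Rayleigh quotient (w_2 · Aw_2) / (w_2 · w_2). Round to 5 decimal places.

w1 = Av₀ = (2·1 + 7·2 + 2·2; 7·1 + 4·2 + 6·2; 2·1 + 6·2 + 6·2) = (20, 27, 26)
w2 = Aw1 = (2·20 + 7·27 + 2·26; 7·20 + 4·27 + 6·26; 2·20 + 6·27 + 6·26) = (281, 404, 358)
Aw2 = (4106, 5731, 5134)
w2·Aw2 = 281·4106 + 404·5731 + 358·5134 = 5307082; w2·w2 = 281·281 + 404·404 + 358·358 = 370341
λ ≈ 5307082/370341 = 14.33026

λ ≈ 14.33026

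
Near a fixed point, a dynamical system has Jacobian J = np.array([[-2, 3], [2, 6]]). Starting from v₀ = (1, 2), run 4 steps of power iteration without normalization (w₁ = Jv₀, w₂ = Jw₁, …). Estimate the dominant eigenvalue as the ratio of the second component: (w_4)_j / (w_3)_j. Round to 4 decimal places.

6.6710

w1 = Jv₀ = ((-2)·1 + 3·2; 2·1 + 6·2) = (4, 14)
w2 = Jw1 = ((-2)·4 + 3·14; 2·4 + 6·14) = (34, 92)
w3 = Jw2 = (208, 620)
w4 = Jw3 = (1444, 4136)
Ratio at component: 4136 / 620 = 6.6710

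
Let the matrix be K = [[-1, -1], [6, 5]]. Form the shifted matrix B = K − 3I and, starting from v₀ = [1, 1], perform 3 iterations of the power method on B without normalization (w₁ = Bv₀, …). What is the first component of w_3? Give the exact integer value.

B = K − 3I has rows (-4, -1); (6, 2)
w1 = Bv₀ = (-5, 8)
w2 = Bw1 = (12, -14)
w3 = Bw2 = (-34, 44)
Requested component of w3: -34

-34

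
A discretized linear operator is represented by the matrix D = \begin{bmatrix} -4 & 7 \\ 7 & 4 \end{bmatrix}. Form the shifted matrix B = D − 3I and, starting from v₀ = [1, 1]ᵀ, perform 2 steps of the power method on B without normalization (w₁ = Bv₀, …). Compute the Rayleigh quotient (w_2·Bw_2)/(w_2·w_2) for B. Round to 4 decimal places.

-4.8800

B = D − 3I has rows (-7, 7); (7, 1)
w1 = Bv₀ = ((-7)·1 + 7·1; 7·1 + 1·1) = (0, 8)
w2 = Bw1 = ((-7)·0 + 7·8; 7·0 + 1·8) = (56, 8)
Bw2 = (-336, 400)
w2·Bw2 = -15616; w2·w2 = 3200; μ ≈ -15616/3200 = -4.8800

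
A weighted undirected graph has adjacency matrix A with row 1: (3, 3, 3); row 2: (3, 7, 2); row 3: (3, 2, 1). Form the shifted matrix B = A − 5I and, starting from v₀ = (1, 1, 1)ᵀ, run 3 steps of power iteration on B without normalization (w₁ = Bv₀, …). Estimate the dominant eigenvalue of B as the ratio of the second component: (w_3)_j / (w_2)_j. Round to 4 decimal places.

μ ≈ 5.2857

B = A − 5I has rows (-2, 3, 3); (3, 2, 2); (3, 2, -4)
w1 = Bv₀ = ((-2)·1 + 3·1 + 3·1; 3·1 + 2·1 + 2·1; 3·1 + 2·1 + (-4)·1) = (4, 7, 1)
w2 = Bw1 = ((-2)·4 + 3·7 + 3·1; 3·4 + 2·7 + 2·1; 3·4 + 2·7 + (-4)·1) = (16, 28, 22)
w3 = Bw2 = (118, 148, 16)
Ratio: 148/28 = 5.2857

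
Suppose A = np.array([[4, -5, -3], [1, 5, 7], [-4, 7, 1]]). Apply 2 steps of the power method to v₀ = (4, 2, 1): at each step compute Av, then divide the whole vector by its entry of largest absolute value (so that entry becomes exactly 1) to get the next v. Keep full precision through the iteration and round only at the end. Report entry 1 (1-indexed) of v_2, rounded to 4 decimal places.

-0.6716

Av0 = (3.00000, 21.00000, -1.00000); divide by 21.00000 → v1 = (0.14286, 1.00000, -0.04762)
Av1 = (-4.28571, 4.80952, 6.38095); divide by 6.38095 → v2 = (-0.67164, 0.75373, 1.00000)
Requested entry of v2: -90/134 = -0.6716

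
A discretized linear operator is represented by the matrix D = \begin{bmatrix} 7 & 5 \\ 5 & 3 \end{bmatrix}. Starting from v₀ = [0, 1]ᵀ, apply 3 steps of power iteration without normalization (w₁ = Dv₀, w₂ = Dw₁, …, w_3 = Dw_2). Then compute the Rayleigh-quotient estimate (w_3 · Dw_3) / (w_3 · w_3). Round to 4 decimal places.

w1 = Dv₀ = (7·0 + 5·1; 5·0 + 3·1) = (5, 3)
w2 = Dw1 = (7·5 + 5·3; 5·5 + 3·3) = (50, 34)
w3 = Dw2 = (520, 352)
Dw3 = (5400, 3656)
w3·Dw3 = 520·5400 + 352·3656 = 4094912; w3·w3 = 520·520 + 352·352 = 394304
λ ≈ 4094912/394304 = 10.3852

λ ≈ 10.3852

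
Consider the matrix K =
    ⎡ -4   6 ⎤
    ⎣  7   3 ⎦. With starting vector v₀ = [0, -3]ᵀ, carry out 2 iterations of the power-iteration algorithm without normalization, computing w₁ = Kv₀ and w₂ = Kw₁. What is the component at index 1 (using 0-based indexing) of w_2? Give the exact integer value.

-153

w1 = Kv₀ = ((-4)·0 + 6·(-3); 7·0 + 3·(-3)) = (-18, -9)
w2 = Kw1 = ((-4)·(-18) + 6·(-9); 7·(-18) + 3·(-9)) = (18, -153)
The requested component of w2 is -153.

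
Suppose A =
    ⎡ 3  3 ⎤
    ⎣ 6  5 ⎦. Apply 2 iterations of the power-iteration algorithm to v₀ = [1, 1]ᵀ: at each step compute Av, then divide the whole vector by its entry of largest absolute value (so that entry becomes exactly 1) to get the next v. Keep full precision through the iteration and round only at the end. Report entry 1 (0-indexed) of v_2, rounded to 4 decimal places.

1.0000

Av0 = (6.00000, 11.00000); divide by 11.00000 → v1 = (0.54545, 1.00000)
Av1 = (4.63636, 8.27273); divide by 8.27273 → v2 = (0.56044, 1.00000)
Requested entry of v2: 91/91 = 1.0000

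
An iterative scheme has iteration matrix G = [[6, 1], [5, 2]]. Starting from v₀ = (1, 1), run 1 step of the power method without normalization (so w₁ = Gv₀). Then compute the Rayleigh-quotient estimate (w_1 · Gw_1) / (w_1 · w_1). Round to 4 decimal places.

7.0000

w1 = Gv₀ = (6·1 + 1·1; 5·1 + 2·1) = (7, 7)
Gw1 = (49, 49)
w1·Gw1 = 7·49 + 7·49 = 686; w1·w1 = 7·7 + 7·7 = 98
λ ≈ 686/98 = 7.0000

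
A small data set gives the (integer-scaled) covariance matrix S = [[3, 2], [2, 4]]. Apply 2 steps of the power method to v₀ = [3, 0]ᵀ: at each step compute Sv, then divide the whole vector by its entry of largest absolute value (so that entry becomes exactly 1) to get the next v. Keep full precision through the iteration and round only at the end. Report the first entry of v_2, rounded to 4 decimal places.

Sv0 = (9.00000, 6.00000); divide by 9.00000 → v1 = (1.00000, 0.66667)
Sv1 = (4.33333, 4.66667); divide by 4.66667 → v2 = (0.92857, 1.00000)
Requested entry of v2: 39/42 = 0.9286

0.9286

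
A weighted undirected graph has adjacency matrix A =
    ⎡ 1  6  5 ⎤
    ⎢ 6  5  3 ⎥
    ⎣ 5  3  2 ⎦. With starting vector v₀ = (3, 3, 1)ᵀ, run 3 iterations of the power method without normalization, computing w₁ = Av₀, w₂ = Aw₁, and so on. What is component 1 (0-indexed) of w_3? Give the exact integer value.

5172

w1 = Av₀ = (1·3 + 6·3 + 5·1; 6·3 + 5·3 + 3·1; 5·3 + 3·3 + 2·1) = (26, 36, 26)
w2 = Aw1 = (1·26 + 6·36 + 5·26; 6·26 + 5·36 + 3·26; 5·26 + 3·36 + 2·26) = (372, 414, 290)
w3 = Aw2 = (4306, 5172, 3682)
The requested component of w3 is 5172.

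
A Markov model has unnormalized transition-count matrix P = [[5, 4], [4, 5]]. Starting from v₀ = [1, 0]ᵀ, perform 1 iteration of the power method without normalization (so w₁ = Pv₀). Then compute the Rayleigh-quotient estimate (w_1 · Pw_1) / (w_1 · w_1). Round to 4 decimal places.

λ ≈ 8.9024

w1 = Pv₀ = (5·1 + 4·0; 4·1 + 5·0) = (5, 4)
Pw1 = (41, 40)
w1·Pw1 = 5·41 + 4·40 = 365; w1·w1 = 5·5 + 4·4 = 41
λ ≈ 365/41 = 8.9024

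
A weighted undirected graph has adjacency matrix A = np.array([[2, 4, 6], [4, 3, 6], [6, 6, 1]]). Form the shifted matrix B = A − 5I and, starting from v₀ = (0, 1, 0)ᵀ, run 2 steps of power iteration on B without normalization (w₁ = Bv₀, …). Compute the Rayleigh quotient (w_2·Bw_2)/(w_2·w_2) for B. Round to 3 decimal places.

μ ≈ -3.059

B = A − 5I has rows (-3, 4, 6); (4, -2, 6); (6, 6, -4)
w1 = Bv₀ = (4, -2, 6)
w2 = Bw1 = (16, 56, -12)
Bw2 = (104, -120, 480)
w2·Bw2 = -10816; w2·w2 = 3536; μ ≈ -10816/3536 = -3.059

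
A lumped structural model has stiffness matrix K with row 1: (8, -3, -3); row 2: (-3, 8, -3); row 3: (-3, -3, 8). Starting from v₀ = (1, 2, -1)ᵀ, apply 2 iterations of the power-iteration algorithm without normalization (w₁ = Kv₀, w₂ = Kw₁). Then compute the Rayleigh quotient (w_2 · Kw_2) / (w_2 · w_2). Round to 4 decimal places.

10.9972

w1 = Kv₀ = (8·1 + (-3)·2 + (-3)·(-1); (-3)·1 + 8·2 + (-3)·(-1); (-3)·1 + (-3)·2 + 8·(-1)) = (5, 16, -17)
w2 = Kw1 = (8·5 + (-3)·16 + (-3)·(-17); (-3)·5 + 8·16 + (-3)·(-17); (-3)·5 + (-3)·16 + 8·(-17)) = (43, 164, -199)
Kw2 = (449, 1780, -2213)
w2·Kw2 = 43·449 + 164·1780 + (-199)·(-2213) = 751614; w2·w2 = 43·43 + 164·164 + (-199)·(-199) = 68346
λ ≈ 751614/68346 = 10.9972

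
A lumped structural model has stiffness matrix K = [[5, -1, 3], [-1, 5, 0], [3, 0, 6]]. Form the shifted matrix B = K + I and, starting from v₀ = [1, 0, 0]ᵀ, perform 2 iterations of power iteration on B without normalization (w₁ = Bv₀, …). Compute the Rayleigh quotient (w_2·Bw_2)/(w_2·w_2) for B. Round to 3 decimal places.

B = K + I has rows (6, -1, 3); (-1, 6, 0); (3, 0, 7)
w1 = Bv₀ = (6·1 + (-1)·0 + 3·0; (-1)·1 + 6·0 + 0·0; 3·1 + 0·0 + 7·0) = (6, -1, 3)
w2 = Bw1 = (6·6 + (-1)·(-1) + 3·3; (-1)·6 + 6·(-1) + 0·3; 3·6 + 0·(-1) + 7·3) = (46, -12, 39)
Bw2 = (405, -118, 411)
w2·Bw2 = 36075; w2·w2 = 3781; μ ≈ 36075/3781 = 9.541

9.541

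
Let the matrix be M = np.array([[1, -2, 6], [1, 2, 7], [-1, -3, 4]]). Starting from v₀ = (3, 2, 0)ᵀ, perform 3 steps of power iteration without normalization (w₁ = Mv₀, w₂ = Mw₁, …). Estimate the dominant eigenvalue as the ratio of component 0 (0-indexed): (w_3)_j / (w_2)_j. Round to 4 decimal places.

w1 = Mv₀ = (-1, 7, -9)
w2 = Mw1 = (-69, -50, -56)
w3 = Mw2 = (-305, -561, -5)
Ratio at component: -305 / -69 = 4.4203

λ ≈ 4.4203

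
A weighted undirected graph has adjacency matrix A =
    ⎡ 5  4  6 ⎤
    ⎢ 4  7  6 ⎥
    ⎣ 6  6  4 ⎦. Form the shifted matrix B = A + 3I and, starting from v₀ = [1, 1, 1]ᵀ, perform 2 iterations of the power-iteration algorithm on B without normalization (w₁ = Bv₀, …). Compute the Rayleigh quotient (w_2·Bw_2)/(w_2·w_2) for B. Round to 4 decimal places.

B = A + 3I has rows (8, 4, 6); (4, 10, 6); (6, 6, 7)
w1 = Bv₀ = (8·1 + 4·1 + 6·1; 4·1 + 10·1 + 6·1; 6·1 + 6·1 + 7·1) = (18, 20, 19)
w2 = Bw1 = (8·18 + 4·20 + 6·19; 4·18 + 10·20 + 6·19; 6·18 + 6·20 + 7·19) = (338, 386, 361)
Bw2 = (6414, 7378, 6871)
w2·Bw2 = 7496271; w2·w2 = 393561; μ ≈ 7496271/393561 = 19.0473

μ ≈ 19.0473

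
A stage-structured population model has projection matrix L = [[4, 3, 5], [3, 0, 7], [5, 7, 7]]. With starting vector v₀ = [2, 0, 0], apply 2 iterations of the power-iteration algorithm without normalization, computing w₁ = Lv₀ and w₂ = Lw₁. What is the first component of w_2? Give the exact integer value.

w1 = Lv₀ = (4·2 + 3·0 + 5·0; 3·2 + 0·0 + 7·0; 5·2 + 7·0 + 7·0) = (8, 6, 10)
w2 = Lw1 = (4·8 + 3·6 + 5·10; 3·8 + 0·6 + 7·10; 5·8 + 7·6 + 7·10) = (100, 94, 152)
The requested component of w2 is 100.

100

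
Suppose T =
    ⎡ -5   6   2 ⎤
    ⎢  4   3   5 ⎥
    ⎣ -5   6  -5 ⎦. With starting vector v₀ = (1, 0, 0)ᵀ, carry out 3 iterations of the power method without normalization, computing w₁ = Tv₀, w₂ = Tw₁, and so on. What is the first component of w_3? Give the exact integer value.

w1 = Tv₀ = ((-5)·1 + 6·0 + 2·0; 4·1 + 3·0 + 5·0; (-5)·1 + 6·0 + (-5)·0) = (-5, 4, -5)
w2 = Tw1 = ((-5)·(-5) + 6·4 + 2·(-5); 4·(-5) + 3·4 + 5·(-5); (-5)·(-5) + 6·4 + (-5)·(-5)) = (39, -33, 74)
w3 = Tw2 = (-245, 427, -763)
The requested component of w3 is -245.

-245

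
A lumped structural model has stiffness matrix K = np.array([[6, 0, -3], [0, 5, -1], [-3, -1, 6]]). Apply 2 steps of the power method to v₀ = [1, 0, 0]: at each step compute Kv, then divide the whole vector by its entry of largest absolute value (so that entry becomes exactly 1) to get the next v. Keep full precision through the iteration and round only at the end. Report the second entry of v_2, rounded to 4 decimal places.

Kv0 = (6.00000, 0.00000, -3.00000); divide by 6.00000 → v1 = (1.00000, 0.00000, -0.50000)
Kv1 = (7.50000, 0.50000, -6.00000); divide by 7.50000 → v2 = (1.00000, 0.06667, -0.80000)
Requested entry of v2: 3/45 = 0.0667

0.0667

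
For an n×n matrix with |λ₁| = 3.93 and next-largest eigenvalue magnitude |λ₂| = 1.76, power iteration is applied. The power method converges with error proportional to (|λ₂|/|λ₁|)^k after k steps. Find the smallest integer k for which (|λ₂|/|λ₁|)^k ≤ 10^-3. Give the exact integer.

|λ₂/λ₁| = 1.76/3.93 = 0.44784
Need k ≥ ln(10^-3) / ln(0.44784) = -6.9078 / -0.8033 ≈ 8.599
Smallest integer k satisfying the bound: 9

9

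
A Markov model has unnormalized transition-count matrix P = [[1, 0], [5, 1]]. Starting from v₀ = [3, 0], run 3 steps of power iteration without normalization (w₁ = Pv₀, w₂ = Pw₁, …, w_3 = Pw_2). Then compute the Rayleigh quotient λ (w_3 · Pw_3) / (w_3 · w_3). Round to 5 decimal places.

w1 = Pv₀ = (1·3 + 0·0; 5·3 + 1·0) = (3, 15)
w2 = Pw1 = (1·3 + 0·15; 5·3 + 1·15) = (3, 30)
w3 = Pw2 = (3, 45)
Pw3 = (3, 60)
w3·Pw3 = 3·3 + 45·60 = 2709; w3·w3 = 3·3 + 45·45 = 2034
λ ≈ 2709/2034 = 1.33186

λ ≈ 1.33186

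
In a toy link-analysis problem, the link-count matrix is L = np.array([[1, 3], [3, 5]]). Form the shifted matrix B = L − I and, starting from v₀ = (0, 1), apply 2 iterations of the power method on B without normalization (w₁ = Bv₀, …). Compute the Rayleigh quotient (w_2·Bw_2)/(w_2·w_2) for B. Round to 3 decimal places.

B = L − I has rows (0, 3); (3, 4)
w1 = Bv₀ = (3, 4)
w2 = Bw1 = (12, 25)
Bw2 = (75, 136)
w2·Bw2 = 4300; w2·w2 = 769; μ ≈ 4300/769 = 5.592

5.592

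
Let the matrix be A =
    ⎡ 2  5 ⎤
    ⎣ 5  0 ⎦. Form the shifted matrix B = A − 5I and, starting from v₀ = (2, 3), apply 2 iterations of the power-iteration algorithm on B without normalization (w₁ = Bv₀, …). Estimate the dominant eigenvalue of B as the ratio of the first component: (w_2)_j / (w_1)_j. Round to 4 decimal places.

μ ≈ -5.7778

B = A − 5I has rows (-3, 5); (5, -5)
w1 = Bv₀ = (9, -5)
w2 = Bw1 = (-52, 70)
Ratio: -52/9 = -5.7778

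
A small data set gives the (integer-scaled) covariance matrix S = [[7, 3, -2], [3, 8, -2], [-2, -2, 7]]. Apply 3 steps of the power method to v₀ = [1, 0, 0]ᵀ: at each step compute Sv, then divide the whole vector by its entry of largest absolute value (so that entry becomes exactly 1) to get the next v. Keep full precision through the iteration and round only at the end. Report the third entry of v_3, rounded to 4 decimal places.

Sv0 = (7.00000, 3.00000, -2.00000); divide by 7.00000 → v1 = (1.00000, 0.42857, -0.28571)
Sv1 = (8.85714, 7.00000, -4.85714); divide by 8.85714 → v2 = (1.00000, 0.79032, -0.54839)
Sv2 = (10.46774, 10.41935, -7.41935); divide by 10.46774 → v3 = (1.00000, 0.99538, -0.70878)
Requested entry of v3: -460/649 = -0.7088

-0.7088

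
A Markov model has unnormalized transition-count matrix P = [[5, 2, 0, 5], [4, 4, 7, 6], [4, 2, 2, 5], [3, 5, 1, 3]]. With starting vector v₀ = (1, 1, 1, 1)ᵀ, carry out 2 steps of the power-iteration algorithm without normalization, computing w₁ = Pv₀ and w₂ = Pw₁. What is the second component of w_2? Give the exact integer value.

w1 = Pv₀ = (12, 21, 13, 12)
w2 = Pw1 = (162, 295, 176, 190)
The requested component of w2 is 295.

295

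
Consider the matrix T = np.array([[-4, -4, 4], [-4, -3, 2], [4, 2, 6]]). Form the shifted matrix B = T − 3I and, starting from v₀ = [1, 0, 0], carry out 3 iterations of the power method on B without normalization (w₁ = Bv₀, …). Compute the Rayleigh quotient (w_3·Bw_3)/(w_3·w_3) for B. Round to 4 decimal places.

B = T − 3I has rows (-7, -4, 4); (-4, -6, 2); (4, 2, 3)
w1 = Bv₀ = (-7, -4, 4)
w2 = Bw1 = (81, 60, -24)
w3 = Bw2 = (-903, -732, 372)
Bw3 = (10737, 8748, -3960)
w3·Bw3 = -17572167; w3·w3 = 1489617; μ ≈ -17572167/1489617 = -11.7964

-11.7964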